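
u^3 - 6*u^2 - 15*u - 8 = (u - 8)*(u + 1)^2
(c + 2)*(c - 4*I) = c^2 + 2*c - 4*I*c - 8*I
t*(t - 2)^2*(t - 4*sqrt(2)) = t^4 - 4*sqrt(2)*t^3 - 4*t^3 + 4*t^2 + 16*sqrt(2)*t^2 - 16*sqrt(2)*t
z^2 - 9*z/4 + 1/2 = (z - 2)*(z - 1/4)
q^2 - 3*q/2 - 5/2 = (q - 5/2)*(q + 1)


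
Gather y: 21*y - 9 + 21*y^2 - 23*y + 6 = 21*y^2 - 2*y - 3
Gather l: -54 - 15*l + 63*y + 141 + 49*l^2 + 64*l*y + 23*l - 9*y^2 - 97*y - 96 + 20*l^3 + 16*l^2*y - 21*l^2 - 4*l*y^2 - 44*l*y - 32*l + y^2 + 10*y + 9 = 20*l^3 + l^2*(16*y + 28) + l*(-4*y^2 + 20*y - 24) - 8*y^2 - 24*y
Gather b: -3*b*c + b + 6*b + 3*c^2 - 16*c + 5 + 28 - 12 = b*(7 - 3*c) + 3*c^2 - 16*c + 21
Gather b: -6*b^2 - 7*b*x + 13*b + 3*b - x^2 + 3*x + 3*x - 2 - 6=-6*b^2 + b*(16 - 7*x) - x^2 + 6*x - 8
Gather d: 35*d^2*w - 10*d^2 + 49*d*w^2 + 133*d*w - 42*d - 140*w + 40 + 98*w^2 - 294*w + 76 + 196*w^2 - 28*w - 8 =d^2*(35*w - 10) + d*(49*w^2 + 133*w - 42) + 294*w^2 - 462*w + 108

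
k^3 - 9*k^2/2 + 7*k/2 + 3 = (k - 3)*(k - 2)*(k + 1/2)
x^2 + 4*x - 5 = (x - 1)*(x + 5)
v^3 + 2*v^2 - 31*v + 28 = (v - 4)*(v - 1)*(v + 7)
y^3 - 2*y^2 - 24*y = y*(y - 6)*(y + 4)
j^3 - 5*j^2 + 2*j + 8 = (j - 4)*(j - 2)*(j + 1)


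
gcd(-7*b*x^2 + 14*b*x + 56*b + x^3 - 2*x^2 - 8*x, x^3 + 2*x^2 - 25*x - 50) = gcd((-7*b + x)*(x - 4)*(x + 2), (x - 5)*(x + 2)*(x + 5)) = x + 2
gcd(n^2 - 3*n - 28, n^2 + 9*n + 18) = 1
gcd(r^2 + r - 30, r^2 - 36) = r + 6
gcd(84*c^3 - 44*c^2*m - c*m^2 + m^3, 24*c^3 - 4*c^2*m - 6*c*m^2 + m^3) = 12*c^2 - 8*c*m + m^2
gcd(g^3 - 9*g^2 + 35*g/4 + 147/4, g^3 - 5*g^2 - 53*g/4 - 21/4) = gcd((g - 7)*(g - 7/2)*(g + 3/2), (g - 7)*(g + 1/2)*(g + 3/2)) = g^2 - 11*g/2 - 21/2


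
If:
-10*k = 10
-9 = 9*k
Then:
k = -1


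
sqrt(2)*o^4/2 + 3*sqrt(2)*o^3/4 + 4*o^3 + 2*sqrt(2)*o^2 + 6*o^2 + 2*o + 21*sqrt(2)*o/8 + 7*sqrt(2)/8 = (o + 1/2)*(o + 1)*(o + 7*sqrt(2)/2)*(sqrt(2)*o/2 + 1/2)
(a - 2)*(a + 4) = a^2 + 2*a - 8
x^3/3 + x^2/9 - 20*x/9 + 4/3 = (x/3 + 1)*(x - 2)*(x - 2/3)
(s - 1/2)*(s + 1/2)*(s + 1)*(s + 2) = s^4 + 3*s^3 + 7*s^2/4 - 3*s/4 - 1/2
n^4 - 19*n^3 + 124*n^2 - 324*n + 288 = (n - 8)*(n - 6)*(n - 3)*(n - 2)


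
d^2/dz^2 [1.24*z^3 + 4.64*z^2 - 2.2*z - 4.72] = 7.44*z + 9.28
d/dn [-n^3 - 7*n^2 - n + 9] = -3*n^2 - 14*n - 1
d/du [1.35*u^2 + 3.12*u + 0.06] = 2.7*u + 3.12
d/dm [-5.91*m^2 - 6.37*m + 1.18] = -11.82*m - 6.37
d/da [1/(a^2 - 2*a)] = 2*(1 - a)/(a^2*(a - 2)^2)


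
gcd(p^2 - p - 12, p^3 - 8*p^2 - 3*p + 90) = p + 3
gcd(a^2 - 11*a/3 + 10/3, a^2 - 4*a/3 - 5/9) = a - 5/3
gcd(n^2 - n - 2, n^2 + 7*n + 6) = n + 1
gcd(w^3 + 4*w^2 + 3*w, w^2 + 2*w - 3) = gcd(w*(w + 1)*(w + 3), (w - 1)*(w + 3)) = w + 3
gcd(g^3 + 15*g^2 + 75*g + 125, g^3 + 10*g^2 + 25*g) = g^2 + 10*g + 25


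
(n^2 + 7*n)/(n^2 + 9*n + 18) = n*(n + 7)/(n^2 + 9*n + 18)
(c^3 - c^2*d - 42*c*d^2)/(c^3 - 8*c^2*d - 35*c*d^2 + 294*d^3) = c/(c - 7*d)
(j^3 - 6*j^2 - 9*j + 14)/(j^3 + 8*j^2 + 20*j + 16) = (j^2 - 8*j + 7)/(j^2 + 6*j + 8)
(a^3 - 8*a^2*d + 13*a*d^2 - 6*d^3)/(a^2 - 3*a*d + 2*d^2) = (a^2 - 7*a*d + 6*d^2)/(a - 2*d)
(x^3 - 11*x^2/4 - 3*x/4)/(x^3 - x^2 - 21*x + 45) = x*(4*x + 1)/(4*(x^2 + 2*x - 15))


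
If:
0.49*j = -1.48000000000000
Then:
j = -3.02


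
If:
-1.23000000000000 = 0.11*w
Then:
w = -11.18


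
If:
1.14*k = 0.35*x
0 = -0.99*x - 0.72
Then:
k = -0.22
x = -0.73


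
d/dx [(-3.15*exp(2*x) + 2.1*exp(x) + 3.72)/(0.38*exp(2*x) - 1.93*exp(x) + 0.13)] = (5.2815*exp(2*x) - 3.6462*exp(x) + 7.4526)*exp(x)/(0.1444*exp(4*x) - 1.4668*exp(3*x) + 3.8237*exp(2*x) - 0.5018*exp(x) + 0.0169)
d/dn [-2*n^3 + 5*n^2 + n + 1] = -6*n^2 + 10*n + 1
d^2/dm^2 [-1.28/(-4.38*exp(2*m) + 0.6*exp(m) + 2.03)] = ((0.768 - 22.4256*exp(m))*(-4.38*exp(2*m) + 0.6*exp(m) + 2.03) - 1.28*(8.76*exp(m) - 0.6)*(17.52*exp(m) - 1.2)*exp(m))*exp(m)/(-4.38*exp(2*m) + 0.6*exp(m) + 2.03)^3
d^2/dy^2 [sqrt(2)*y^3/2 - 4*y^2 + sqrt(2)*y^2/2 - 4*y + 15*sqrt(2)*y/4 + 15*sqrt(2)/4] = 3*sqrt(2)*y - 8 + sqrt(2)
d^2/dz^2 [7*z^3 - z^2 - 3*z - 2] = 42*z - 2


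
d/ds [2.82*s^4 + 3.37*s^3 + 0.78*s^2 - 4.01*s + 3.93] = 11.28*s^3 + 10.11*s^2 + 1.56*s - 4.01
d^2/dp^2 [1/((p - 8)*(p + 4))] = 2*((p - 8)^2 + (p - 8)*(p + 4) + (p + 4)^2)/((p - 8)^3*(p + 4)^3)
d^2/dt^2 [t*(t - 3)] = 2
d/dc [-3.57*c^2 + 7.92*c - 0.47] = 7.92 - 7.14*c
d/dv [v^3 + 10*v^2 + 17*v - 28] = 3*v^2 + 20*v + 17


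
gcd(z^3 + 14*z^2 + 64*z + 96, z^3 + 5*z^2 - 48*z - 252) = z + 6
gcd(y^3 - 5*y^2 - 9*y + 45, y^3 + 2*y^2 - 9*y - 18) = y^2 - 9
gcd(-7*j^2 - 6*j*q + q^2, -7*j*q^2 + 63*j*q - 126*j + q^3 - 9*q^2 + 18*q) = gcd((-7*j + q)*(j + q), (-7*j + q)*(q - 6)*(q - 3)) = -7*j + q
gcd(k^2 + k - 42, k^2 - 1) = 1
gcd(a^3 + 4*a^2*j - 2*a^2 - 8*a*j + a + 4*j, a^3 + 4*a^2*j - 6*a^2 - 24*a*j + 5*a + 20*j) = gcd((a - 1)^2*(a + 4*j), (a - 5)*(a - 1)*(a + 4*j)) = a^2 + 4*a*j - a - 4*j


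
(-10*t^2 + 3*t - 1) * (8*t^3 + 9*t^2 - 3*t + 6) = -80*t^5 - 66*t^4 + 49*t^3 - 78*t^2 + 21*t - 6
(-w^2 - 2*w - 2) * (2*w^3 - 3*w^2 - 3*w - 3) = -2*w^5 - w^4 + 5*w^3 + 15*w^2 + 12*w + 6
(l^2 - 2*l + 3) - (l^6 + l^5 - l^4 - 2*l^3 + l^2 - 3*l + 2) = -l^6 - l^5 + l^4 + 2*l^3 + l + 1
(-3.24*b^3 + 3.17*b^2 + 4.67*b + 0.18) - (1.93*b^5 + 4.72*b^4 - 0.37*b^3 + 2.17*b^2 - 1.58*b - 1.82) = -1.93*b^5 - 4.72*b^4 - 2.87*b^3 + 1.0*b^2 + 6.25*b + 2.0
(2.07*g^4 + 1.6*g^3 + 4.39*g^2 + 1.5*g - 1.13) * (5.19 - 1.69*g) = -3.4983*g^5 + 8.0393*g^4 + 0.884900000000001*g^3 + 20.2491*g^2 + 9.6947*g - 5.8647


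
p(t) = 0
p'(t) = 0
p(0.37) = 0.00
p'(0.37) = 0.00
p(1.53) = 0.00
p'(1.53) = 0.00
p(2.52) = 0.00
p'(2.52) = 0.00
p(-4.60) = 0.00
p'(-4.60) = 0.00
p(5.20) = 0.00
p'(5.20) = 0.00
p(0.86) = 0.00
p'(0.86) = 0.00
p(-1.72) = 0.00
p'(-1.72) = 0.00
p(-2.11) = 0.00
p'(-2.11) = 0.00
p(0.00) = 0.00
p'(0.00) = 0.00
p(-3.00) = 0.00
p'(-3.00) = 0.00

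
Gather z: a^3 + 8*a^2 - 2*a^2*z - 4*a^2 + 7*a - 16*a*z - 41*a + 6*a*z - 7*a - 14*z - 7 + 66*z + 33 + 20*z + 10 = a^3 + 4*a^2 - 41*a + z*(-2*a^2 - 10*a + 72) + 36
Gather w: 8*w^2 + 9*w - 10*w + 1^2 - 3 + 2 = 8*w^2 - w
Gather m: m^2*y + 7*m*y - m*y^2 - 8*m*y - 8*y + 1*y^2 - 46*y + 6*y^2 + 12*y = m^2*y + m*(-y^2 - y) + 7*y^2 - 42*y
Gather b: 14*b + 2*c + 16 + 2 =14*b + 2*c + 18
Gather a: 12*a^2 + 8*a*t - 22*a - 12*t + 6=12*a^2 + a*(8*t - 22) - 12*t + 6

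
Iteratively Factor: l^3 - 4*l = (l + 2)*(l^2 - 2*l) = (l - 2)*(l + 2)*(l)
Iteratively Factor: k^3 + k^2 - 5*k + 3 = (k - 1)*(k^2 + 2*k - 3) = (k - 1)^2*(k + 3)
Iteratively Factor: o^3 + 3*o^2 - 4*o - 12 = (o + 3)*(o^2 - 4) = (o - 2)*(o + 3)*(o + 2)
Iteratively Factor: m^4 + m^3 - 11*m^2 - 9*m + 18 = (m - 1)*(m^3 + 2*m^2 - 9*m - 18) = (m - 1)*(m + 3)*(m^2 - m - 6) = (m - 3)*(m - 1)*(m + 3)*(m + 2)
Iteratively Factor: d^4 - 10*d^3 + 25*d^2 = (d)*(d^3 - 10*d^2 + 25*d) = d^2*(d^2 - 10*d + 25) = d^2*(d - 5)*(d - 5)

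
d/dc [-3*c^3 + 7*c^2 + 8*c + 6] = -9*c^2 + 14*c + 8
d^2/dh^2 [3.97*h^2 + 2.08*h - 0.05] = 7.94000000000000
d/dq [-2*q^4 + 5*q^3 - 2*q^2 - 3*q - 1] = -8*q^3 + 15*q^2 - 4*q - 3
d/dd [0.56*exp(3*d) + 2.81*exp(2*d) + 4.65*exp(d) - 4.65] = (1.68*exp(2*d) + 5.62*exp(d) + 4.65)*exp(d)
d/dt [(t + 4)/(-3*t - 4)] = 8/(3*t + 4)^2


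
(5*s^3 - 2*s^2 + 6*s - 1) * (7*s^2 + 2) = 35*s^5 - 14*s^4 + 52*s^3 - 11*s^2 + 12*s - 2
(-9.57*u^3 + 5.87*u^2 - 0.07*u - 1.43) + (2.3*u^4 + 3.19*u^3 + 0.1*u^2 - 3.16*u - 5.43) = 2.3*u^4 - 6.38*u^3 + 5.97*u^2 - 3.23*u - 6.86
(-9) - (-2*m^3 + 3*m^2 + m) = 2*m^3 - 3*m^2 - m - 9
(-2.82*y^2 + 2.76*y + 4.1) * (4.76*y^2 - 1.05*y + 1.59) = -13.4232*y^4 + 16.0986*y^3 + 12.1342*y^2 + 0.0834000000000001*y + 6.519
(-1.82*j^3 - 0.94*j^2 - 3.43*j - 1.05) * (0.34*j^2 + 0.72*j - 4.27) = -0.6188*j^5 - 1.63*j^4 + 5.9284*j^3 + 1.1872*j^2 + 13.8901*j + 4.4835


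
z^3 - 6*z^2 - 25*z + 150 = (z - 6)*(z - 5)*(z + 5)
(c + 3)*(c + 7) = c^2 + 10*c + 21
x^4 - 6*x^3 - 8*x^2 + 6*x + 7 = (x - 7)*(x - 1)*(x + 1)^2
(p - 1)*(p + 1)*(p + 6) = p^3 + 6*p^2 - p - 6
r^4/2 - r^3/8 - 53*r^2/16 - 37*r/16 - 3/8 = (r/2 + 1/4)*(r - 3)*(r + 1/4)*(r + 2)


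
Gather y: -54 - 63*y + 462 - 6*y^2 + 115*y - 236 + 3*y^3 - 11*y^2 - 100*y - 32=3*y^3 - 17*y^2 - 48*y + 140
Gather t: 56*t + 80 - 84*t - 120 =-28*t - 40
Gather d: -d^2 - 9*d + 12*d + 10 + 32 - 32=-d^2 + 3*d + 10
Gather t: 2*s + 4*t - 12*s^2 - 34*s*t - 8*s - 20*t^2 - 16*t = -12*s^2 - 6*s - 20*t^2 + t*(-34*s - 12)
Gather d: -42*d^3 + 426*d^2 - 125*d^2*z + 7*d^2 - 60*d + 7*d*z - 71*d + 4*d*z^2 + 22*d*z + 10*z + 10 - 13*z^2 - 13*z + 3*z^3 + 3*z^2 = -42*d^3 + d^2*(433 - 125*z) + d*(4*z^2 + 29*z - 131) + 3*z^3 - 10*z^2 - 3*z + 10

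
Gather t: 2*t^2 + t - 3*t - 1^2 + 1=2*t^2 - 2*t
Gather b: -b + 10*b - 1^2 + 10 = 9*b + 9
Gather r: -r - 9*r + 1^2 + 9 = 10 - 10*r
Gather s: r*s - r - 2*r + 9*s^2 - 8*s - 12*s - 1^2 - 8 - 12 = -3*r + 9*s^2 + s*(r - 20) - 21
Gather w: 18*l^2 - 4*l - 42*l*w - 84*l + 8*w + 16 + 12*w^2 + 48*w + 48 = 18*l^2 - 88*l + 12*w^2 + w*(56 - 42*l) + 64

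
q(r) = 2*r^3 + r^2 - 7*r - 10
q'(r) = 6*r^2 + 2*r - 7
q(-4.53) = -143.69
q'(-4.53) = 107.07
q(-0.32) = -7.72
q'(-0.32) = -7.03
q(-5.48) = -270.74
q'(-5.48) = 162.22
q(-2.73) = -24.13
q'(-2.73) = 32.26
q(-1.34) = -3.64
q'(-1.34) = 1.09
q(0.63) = -13.51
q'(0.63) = -3.36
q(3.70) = 79.10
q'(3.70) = 82.54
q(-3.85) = -82.36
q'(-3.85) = 74.24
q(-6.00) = -364.00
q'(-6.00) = 197.00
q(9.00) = 1466.00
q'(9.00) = 497.00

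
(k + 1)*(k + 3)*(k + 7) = k^3 + 11*k^2 + 31*k + 21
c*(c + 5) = c^2 + 5*c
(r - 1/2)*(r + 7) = r^2 + 13*r/2 - 7/2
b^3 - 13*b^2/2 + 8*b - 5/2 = (b - 5)*(b - 1)*(b - 1/2)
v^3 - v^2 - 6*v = v*(v - 3)*(v + 2)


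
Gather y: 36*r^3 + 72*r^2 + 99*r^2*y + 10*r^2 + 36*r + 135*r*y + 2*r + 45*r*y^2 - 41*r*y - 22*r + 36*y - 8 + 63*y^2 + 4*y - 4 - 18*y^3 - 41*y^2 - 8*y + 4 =36*r^3 + 82*r^2 + 16*r - 18*y^3 + y^2*(45*r + 22) + y*(99*r^2 + 94*r + 32) - 8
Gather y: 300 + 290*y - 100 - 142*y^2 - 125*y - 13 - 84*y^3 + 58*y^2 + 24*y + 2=-84*y^3 - 84*y^2 + 189*y + 189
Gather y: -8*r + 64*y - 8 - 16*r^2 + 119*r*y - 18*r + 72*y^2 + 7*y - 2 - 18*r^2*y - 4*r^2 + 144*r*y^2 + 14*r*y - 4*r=-20*r^2 - 30*r + y^2*(144*r + 72) + y*(-18*r^2 + 133*r + 71) - 10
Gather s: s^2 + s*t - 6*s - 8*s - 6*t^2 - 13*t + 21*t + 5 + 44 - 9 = s^2 + s*(t - 14) - 6*t^2 + 8*t + 40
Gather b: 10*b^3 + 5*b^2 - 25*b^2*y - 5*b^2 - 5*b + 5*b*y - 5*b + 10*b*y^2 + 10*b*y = 10*b^3 - 25*b^2*y + b*(10*y^2 + 15*y - 10)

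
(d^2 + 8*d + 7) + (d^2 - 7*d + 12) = 2*d^2 + d + 19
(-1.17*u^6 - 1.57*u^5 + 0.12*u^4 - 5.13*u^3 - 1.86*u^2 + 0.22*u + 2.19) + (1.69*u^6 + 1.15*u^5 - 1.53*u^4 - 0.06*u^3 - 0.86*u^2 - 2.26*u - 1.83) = 0.52*u^6 - 0.42*u^5 - 1.41*u^4 - 5.19*u^3 - 2.72*u^2 - 2.04*u + 0.36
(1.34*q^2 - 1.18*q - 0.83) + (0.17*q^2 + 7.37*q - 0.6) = 1.51*q^2 + 6.19*q - 1.43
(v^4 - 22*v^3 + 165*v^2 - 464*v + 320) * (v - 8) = v^5 - 30*v^4 + 341*v^3 - 1784*v^2 + 4032*v - 2560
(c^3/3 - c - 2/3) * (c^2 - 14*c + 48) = c^5/3 - 14*c^4/3 + 15*c^3 + 40*c^2/3 - 116*c/3 - 32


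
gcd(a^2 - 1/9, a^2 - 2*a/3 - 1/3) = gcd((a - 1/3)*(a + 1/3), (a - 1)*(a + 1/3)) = a + 1/3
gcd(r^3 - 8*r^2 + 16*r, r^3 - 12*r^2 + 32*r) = r^2 - 4*r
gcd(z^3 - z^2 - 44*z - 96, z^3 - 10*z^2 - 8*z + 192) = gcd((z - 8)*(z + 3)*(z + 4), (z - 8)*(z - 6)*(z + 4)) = z^2 - 4*z - 32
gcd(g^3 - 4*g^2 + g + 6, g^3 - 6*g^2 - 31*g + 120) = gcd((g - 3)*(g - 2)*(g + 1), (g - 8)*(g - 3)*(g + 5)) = g - 3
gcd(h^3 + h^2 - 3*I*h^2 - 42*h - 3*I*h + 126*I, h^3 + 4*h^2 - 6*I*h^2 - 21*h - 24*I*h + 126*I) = h + 7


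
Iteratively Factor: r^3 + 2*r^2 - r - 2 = (r + 1)*(r^2 + r - 2) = (r - 1)*(r + 1)*(r + 2)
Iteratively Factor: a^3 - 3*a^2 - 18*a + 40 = (a - 5)*(a^2 + 2*a - 8) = (a - 5)*(a + 4)*(a - 2)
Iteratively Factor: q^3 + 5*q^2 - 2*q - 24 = (q + 4)*(q^2 + q - 6) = (q - 2)*(q + 4)*(q + 3)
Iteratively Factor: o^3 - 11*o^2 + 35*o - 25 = (o - 5)*(o^2 - 6*o + 5) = (o - 5)^2*(o - 1)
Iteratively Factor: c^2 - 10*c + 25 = (c - 5)*(c - 5)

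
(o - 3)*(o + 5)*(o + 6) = o^3 + 8*o^2 - 3*o - 90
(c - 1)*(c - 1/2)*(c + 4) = c^3 + 5*c^2/2 - 11*c/2 + 2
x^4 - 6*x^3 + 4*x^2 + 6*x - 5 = (x - 5)*(x - 1)^2*(x + 1)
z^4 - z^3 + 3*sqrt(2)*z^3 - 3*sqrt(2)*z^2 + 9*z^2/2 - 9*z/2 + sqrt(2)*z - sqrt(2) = (z - 1)*(z + sqrt(2)/2)^2*(z + 2*sqrt(2))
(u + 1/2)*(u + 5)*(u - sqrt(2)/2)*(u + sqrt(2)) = u^4 + sqrt(2)*u^3/2 + 11*u^3/2 + 3*u^2/2 + 11*sqrt(2)*u^2/4 - 11*u/2 + 5*sqrt(2)*u/4 - 5/2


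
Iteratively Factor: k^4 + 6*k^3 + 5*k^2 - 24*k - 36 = (k + 3)*(k^3 + 3*k^2 - 4*k - 12) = (k + 2)*(k + 3)*(k^2 + k - 6) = (k - 2)*(k + 2)*(k + 3)*(k + 3)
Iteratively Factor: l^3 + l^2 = (l)*(l^2 + l) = l^2*(l + 1)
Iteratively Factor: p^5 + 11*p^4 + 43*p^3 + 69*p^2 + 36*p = (p + 3)*(p^4 + 8*p^3 + 19*p^2 + 12*p) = (p + 3)^2*(p^3 + 5*p^2 + 4*p) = (p + 3)^2*(p + 4)*(p^2 + p) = p*(p + 3)^2*(p + 4)*(p + 1)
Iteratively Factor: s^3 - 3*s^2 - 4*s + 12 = (s - 2)*(s^2 - s - 6) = (s - 2)*(s + 2)*(s - 3)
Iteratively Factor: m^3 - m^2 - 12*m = (m - 4)*(m^2 + 3*m) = (m - 4)*(m + 3)*(m)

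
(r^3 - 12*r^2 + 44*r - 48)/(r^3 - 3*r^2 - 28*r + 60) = (r - 4)/(r + 5)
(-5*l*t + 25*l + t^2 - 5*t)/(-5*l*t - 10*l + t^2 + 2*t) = (t - 5)/(t + 2)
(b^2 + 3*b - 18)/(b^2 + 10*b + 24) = (b - 3)/(b + 4)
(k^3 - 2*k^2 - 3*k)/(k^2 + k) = k - 3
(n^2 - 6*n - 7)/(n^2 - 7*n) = (n + 1)/n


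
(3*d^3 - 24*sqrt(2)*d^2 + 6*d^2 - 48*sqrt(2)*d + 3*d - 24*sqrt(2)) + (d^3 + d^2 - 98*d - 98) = 4*d^3 - 24*sqrt(2)*d^2 + 7*d^2 - 95*d - 48*sqrt(2)*d - 98 - 24*sqrt(2)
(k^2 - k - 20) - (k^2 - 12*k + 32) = 11*k - 52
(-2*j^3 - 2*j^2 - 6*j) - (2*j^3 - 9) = -4*j^3 - 2*j^2 - 6*j + 9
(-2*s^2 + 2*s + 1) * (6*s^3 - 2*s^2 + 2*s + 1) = -12*s^5 + 16*s^4 - 2*s^3 + 4*s + 1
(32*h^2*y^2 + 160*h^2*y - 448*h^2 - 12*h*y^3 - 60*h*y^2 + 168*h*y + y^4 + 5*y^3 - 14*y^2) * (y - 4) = 32*h^2*y^3 + 32*h^2*y^2 - 1088*h^2*y + 1792*h^2 - 12*h*y^4 - 12*h*y^3 + 408*h*y^2 - 672*h*y + y^5 + y^4 - 34*y^3 + 56*y^2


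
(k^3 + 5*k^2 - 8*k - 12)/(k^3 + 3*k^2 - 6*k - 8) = (k + 6)/(k + 4)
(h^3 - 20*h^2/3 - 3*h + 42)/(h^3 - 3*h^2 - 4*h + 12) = (h^2 - 11*h/3 - 14)/(h^2 - 4)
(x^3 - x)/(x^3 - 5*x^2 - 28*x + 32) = x*(x + 1)/(x^2 - 4*x - 32)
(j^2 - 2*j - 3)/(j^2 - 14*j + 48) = (j^2 - 2*j - 3)/(j^2 - 14*j + 48)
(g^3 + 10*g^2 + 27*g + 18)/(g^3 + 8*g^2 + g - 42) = (g^2 + 7*g + 6)/(g^2 + 5*g - 14)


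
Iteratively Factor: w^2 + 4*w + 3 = (w + 3)*(w + 1)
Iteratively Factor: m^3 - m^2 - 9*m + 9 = (m + 3)*(m^2 - 4*m + 3) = (m - 1)*(m + 3)*(m - 3)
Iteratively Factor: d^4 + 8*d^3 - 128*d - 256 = (d + 4)*(d^3 + 4*d^2 - 16*d - 64) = (d - 4)*(d + 4)*(d^2 + 8*d + 16) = (d - 4)*(d + 4)^2*(d + 4)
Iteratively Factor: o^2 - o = (o - 1)*(o)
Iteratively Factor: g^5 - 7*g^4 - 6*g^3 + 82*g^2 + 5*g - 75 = (g + 3)*(g^4 - 10*g^3 + 24*g^2 + 10*g - 25) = (g - 1)*(g + 3)*(g^3 - 9*g^2 + 15*g + 25) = (g - 5)*(g - 1)*(g + 3)*(g^2 - 4*g - 5) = (g - 5)^2*(g - 1)*(g + 3)*(g + 1)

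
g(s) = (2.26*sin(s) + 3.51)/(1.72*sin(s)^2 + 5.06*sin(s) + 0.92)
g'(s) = (-3.44*sin(s)*cos(s) - 5.06*cos(s))*(2.26*sin(s) + 3.51)/(1.72*sin(s)^2 + 5.06*sin(s) + 0.92)^2 + 2.26*cos(s)/(1.72*sin(s)^2 + 5.06*sin(s) + 0.92) = (-12.0744*sin(s) + 1.9436*cos(2*s) - 17.625)*cos(s)/(1.72*sin(s)^2 + 5.06*sin(s) + 0.92)^2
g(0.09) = 2.67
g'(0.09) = -8.68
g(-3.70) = 1.15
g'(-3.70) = 1.18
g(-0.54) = -1.91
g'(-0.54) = -5.98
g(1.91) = 0.78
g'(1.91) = 0.19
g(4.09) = -0.81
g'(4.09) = 1.16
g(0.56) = 1.15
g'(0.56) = -1.17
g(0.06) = 2.96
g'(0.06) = -10.84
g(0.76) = 0.97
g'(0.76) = -0.69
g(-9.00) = -2.95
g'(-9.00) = 13.58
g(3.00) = 2.30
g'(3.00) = 6.21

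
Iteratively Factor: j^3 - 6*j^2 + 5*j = (j - 1)*(j^2 - 5*j) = (j - 5)*(j - 1)*(j)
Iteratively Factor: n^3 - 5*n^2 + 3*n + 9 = (n - 3)*(n^2 - 2*n - 3) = (n - 3)^2*(n + 1)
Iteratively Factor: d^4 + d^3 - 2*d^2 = (d - 1)*(d^3 + 2*d^2) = d*(d - 1)*(d^2 + 2*d) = d^2*(d - 1)*(d + 2)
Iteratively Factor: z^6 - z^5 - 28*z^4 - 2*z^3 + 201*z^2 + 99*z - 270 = (z - 5)*(z^5 + 4*z^4 - 8*z^3 - 42*z^2 - 9*z + 54) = (z - 5)*(z + 3)*(z^4 + z^3 - 11*z^2 - 9*z + 18) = (z - 5)*(z + 3)^2*(z^3 - 2*z^2 - 5*z + 6) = (z - 5)*(z - 1)*(z + 3)^2*(z^2 - z - 6) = (z - 5)*(z - 1)*(z + 2)*(z + 3)^2*(z - 3)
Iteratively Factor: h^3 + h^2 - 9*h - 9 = (h + 3)*(h^2 - 2*h - 3) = (h - 3)*(h + 3)*(h + 1)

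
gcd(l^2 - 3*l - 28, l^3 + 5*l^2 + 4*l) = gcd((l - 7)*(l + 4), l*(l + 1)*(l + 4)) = l + 4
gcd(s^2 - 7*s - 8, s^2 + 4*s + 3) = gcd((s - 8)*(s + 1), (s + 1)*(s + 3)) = s + 1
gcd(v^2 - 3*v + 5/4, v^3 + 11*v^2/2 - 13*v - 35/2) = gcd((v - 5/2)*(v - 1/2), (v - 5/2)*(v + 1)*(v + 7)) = v - 5/2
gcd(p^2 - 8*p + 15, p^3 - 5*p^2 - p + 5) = p - 5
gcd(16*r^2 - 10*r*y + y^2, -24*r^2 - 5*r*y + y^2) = -8*r + y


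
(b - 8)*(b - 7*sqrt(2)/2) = b^2 - 8*b - 7*sqrt(2)*b/2 + 28*sqrt(2)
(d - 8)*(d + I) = d^2 - 8*d + I*d - 8*I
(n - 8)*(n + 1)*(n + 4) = n^3 - 3*n^2 - 36*n - 32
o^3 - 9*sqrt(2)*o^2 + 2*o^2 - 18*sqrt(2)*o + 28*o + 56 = (o + 2)*(o - 7*sqrt(2))*(o - 2*sqrt(2))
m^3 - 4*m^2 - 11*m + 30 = (m - 5)*(m - 2)*(m + 3)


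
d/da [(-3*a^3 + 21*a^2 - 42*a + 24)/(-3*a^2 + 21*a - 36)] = (a^2 - 6*a + 7)/(a^2 - 6*a + 9)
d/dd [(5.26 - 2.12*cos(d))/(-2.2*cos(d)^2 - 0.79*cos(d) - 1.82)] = (4.664*cos(d)^2 - 23.144*cos(d) - 8.0138)*sin(d)/(4.84*cos(d)^4 + 3.476*cos(d)^3 + 8.6321*cos(d)^2 + 2.8756*cos(d) + 3.3124)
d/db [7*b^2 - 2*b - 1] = 14*b - 2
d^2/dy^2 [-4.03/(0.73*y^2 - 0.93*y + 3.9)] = (4.295174*y^2 - 5.471934*y - 4.03*(1.46*y - 0.93)*(2.92*y - 1.86) + 22.94682)/(0.73*y^2 - 0.93*y + 3.9)^3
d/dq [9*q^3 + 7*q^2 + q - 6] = 27*q^2 + 14*q + 1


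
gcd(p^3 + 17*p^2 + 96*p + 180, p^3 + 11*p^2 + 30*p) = p^2 + 11*p + 30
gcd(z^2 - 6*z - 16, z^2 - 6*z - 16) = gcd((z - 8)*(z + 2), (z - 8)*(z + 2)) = z^2 - 6*z - 16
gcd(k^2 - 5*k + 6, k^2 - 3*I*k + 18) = 1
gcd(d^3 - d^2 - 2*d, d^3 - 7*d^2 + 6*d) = d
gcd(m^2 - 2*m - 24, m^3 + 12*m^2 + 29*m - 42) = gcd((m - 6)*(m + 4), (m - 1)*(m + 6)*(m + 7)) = 1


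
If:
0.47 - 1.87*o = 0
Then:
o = 0.25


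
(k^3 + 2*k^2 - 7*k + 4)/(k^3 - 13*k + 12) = (k - 1)/(k - 3)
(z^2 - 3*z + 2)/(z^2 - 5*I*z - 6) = (-z^2 + 3*z - 2)/(-z^2 + 5*I*z + 6)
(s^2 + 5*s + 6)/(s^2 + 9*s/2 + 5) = 2*(s + 3)/(2*s + 5)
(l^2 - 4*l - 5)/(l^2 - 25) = (l + 1)/(l + 5)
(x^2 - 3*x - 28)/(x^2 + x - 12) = (x - 7)/(x - 3)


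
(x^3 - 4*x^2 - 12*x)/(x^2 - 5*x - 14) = x*(x - 6)/(x - 7)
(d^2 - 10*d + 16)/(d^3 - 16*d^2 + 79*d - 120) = (d - 2)/(d^2 - 8*d + 15)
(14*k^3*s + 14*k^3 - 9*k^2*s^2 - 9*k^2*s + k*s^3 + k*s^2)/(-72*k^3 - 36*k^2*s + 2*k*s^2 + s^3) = k*(-14*k^2*s - 14*k^2 + 9*k*s^2 + 9*k*s - s^3 - s^2)/(72*k^3 + 36*k^2*s - 2*k*s^2 - s^3)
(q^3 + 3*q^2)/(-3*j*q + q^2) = q*(q + 3)/(-3*j + q)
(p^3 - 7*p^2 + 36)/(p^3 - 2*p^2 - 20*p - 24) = (p - 3)/(p + 2)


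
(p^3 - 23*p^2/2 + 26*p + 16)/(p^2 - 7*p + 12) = (p^2 - 15*p/2 - 4)/(p - 3)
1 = 1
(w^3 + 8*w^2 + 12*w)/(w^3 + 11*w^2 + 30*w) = (w + 2)/(w + 5)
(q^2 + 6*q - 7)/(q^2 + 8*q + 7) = (q - 1)/(q + 1)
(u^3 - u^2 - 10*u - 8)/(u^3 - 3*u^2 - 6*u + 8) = (u + 1)/(u - 1)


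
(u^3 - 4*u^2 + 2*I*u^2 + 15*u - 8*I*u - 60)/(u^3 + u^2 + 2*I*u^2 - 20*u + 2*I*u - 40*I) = (u^2 + 2*I*u + 15)/(u^2 + u*(5 + 2*I) + 10*I)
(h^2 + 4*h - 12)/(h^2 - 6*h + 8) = (h + 6)/(h - 4)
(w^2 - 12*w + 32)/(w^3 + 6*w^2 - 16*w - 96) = (w - 8)/(w^2 + 10*w + 24)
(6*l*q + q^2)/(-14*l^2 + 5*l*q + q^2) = q*(6*l + q)/(-14*l^2 + 5*l*q + q^2)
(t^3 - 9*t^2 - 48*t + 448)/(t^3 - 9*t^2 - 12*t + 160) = (t^2 - t - 56)/(t^2 - t - 20)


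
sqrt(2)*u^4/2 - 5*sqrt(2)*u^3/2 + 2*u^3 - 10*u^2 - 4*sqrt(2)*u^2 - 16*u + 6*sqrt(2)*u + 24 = (u - 6)*(u - 1)*(u + 2*sqrt(2))*(sqrt(2)*u/2 + sqrt(2))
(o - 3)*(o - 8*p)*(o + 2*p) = o^3 - 6*o^2*p - 3*o^2 - 16*o*p^2 + 18*o*p + 48*p^2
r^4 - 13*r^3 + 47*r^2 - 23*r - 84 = (r - 7)*(r - 4)*(r - 3)*(r + 1)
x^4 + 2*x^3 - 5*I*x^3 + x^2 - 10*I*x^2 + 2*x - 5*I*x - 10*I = (x + 2)*(x - 5*I)*(x - I)*(x + I)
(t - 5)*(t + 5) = t^2 - 25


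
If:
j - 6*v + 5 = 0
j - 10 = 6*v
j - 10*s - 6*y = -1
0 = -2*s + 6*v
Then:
No Solution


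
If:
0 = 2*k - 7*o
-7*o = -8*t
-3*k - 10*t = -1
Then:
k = 2/11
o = 4/77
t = 1/22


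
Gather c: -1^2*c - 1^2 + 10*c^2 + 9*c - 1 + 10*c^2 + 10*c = 20*c^2 + 18*c - 2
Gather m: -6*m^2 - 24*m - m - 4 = -6*m^2 - 25*m - 4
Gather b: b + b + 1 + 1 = 2*b + 2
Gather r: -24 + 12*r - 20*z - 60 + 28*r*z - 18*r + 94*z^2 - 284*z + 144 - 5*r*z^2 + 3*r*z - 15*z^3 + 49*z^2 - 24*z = r*(-5*z^2 + 31*z - 6) - 15*z^3 + 143*z^2 - 328*z + 60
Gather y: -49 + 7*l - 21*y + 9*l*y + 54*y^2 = 7*l + 54*y^2 + y*(9*l - 21) - 49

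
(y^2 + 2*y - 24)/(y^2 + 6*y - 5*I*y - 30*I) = (y - 4)/(y - 5*I)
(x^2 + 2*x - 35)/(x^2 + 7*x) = (x - 5)/x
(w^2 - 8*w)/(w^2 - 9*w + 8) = w/(w - 1)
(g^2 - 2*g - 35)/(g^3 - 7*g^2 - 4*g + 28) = (g + 5)/(g^2 - 4)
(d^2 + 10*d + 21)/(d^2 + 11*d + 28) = (d + 3)/(d + 4)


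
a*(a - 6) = a^2 - 6*a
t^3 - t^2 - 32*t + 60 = (t - 5)*(t - 2)*(t + 6)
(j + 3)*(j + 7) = j^2 + 10*j + 21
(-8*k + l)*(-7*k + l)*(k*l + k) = 56*k^3*l + 56*k^3 - 15*k^2*l^2 - 15*k^2*l + k*l^3 + k*l^2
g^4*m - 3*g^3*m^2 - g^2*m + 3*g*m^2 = g*(g - 1)*(g - 3*m)*(g*m + m)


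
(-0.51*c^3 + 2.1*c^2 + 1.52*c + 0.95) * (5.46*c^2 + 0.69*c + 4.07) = -2.7846*c^5 + 11.1141*c^4 + 7.6725*c^3 + 14.7828*c^2 + 6.8419*c + 3.8665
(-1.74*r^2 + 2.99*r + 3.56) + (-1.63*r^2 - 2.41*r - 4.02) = -3.37*r^2 + 0.58*r - 0.46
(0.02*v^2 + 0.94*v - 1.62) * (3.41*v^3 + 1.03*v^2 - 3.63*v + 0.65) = 0.0682*v^5 + 3.226*v^4 - 4.6286*v^3 - 5.0678*v^2 + 6.4916*v - 1.053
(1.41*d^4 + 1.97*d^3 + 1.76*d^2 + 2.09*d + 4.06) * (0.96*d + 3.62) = 1.3536*d^5 + 6.9954*d^4 + 8.821*d^3 + 8.3776*d^2 + 11.4634*d + 14.6972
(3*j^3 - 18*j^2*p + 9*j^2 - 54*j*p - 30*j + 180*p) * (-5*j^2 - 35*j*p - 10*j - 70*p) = -15*j^5 - 15*j^4*p - 75*j^4 + 630*j^3*p^2 - 75*j^3*p + 60*j^3 + 3150*j^2*p^2 + 60*j^2*p + 300*j^2 - 2520*j*p^2 + 300*j*p - 12600*p^2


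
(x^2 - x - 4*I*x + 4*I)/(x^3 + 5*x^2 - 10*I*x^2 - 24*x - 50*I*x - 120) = (x - 1)/(x^2 + x*(5 - 6*I) - 30*I)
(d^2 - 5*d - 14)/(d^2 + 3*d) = (d^2 - 5*d - 14)/(d*(d + 3))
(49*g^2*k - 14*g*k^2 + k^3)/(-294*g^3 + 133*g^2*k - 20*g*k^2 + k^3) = -k/(6*g - k)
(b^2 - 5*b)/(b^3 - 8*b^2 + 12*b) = (b - 5)/(b^2 - 8*b + 12)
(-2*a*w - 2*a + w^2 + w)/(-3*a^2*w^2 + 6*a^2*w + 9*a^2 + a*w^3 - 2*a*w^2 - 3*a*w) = (-2*a + w)/(a*(-3*a*w + 9*a + w^2 - 3*w))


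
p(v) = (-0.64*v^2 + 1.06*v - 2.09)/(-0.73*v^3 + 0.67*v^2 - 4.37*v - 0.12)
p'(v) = (1.06 - 1.28*v)/(-0.73*v^3 + 0.67*v^2 - 4.37*v - 0.12) + (-0.64*v^2 + 1.06*v - 2.09)*(2.19*v^2 - 1.34*v + 4.37)/(-0.73*v^3 + 0.67*v^2 - 4.37*v - 0.12)^2 = (-0.4672*v^4 + 1.5476*v^3 - 2.4905*v^2 + 2.9542*v - 9.2605)/(0.5329*v^6 - 0.9782*v^5 + 6.8291*v^4 - 5.6806*v^3 + 18.9361*v^2 + 1.0488*v + 0.0144)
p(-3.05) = -0.28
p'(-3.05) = -0.08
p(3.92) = 0.15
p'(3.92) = -0.02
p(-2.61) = -0.32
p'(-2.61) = -0.10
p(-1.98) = -0.40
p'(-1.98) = -0.16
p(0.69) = 0.54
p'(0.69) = -0.86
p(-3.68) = -0.24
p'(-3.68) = -0.06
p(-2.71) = -0.31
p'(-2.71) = -0.09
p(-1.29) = -0.55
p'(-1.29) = -0.32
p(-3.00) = -0.28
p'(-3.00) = -0.08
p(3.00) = 0.17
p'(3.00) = -0.03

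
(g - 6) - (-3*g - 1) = 4*g - 5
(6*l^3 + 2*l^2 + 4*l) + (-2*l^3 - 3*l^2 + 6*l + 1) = 4*l^3 - l^2 + 10*l + 1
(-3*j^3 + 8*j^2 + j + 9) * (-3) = 9*j^3 - 24*j^2 - 3*j - 27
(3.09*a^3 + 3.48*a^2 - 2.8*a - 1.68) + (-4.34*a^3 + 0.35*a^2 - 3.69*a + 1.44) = -1.25*a^3 + 3.83*a^2 - 6.49*a - 0.24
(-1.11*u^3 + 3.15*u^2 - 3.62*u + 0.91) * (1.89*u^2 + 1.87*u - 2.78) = -2.0979*u^5 + 3.8778*u^4 + 2.1345*u^3 - 13.8065*u^2 + 11.7653*u - 2.5298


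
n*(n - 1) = n^2 - n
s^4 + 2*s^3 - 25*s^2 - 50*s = s*(s - 5)*(s + 2)*(s + 5)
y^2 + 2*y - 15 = (y - 3)*(y + 5)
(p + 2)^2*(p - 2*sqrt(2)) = p^3 - 2*sqrt(2)*p^2 + 4*p^2 - 8*sqrt(2)*p + 4*p - 8*sqrt(2)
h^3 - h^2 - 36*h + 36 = (h - 6)*(h - 1)*(h + 6)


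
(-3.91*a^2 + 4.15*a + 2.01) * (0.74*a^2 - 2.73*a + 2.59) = -2.8934*a^4 + 13.7453*a^3 - 19.969*a^2 + 5.2612*a + 5.2059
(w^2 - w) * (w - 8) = w^3 - 9*w^2 + 8*w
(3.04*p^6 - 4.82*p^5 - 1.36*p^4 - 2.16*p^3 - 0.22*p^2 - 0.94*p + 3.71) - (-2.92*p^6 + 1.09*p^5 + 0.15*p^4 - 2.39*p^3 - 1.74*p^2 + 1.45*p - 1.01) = 5.96*p^6 - 5.91*p^5 - 1.51*p^4 + 0.23*p^3 + 1.52*p^2 - 2.39*p + 4.72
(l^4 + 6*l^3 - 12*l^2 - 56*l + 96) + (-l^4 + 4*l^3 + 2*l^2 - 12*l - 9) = 10*l^3 - 10*l^2 - 68*l + 87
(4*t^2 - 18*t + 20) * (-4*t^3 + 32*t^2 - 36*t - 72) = -16*t^5 + 200*t^4 - 800*t^3 + 1000*t^2 + 576*t - 1440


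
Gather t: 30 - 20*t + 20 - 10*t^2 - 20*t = -10*t^2 - 40*t + 50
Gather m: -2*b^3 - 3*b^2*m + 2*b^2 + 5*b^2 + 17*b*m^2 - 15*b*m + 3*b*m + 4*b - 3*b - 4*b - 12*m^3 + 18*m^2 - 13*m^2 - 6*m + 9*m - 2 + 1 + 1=-2*b^3 + 7*b^2 - 3*b - 12*m^3 + m^2*(17*b + 5) + m*(-3*b^2 - 12*b + 3)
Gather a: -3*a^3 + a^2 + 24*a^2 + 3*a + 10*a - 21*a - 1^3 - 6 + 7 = -3*a^3 + 25*a^2 - 8*a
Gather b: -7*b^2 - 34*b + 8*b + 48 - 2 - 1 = -7*b^2 - 26*b + 45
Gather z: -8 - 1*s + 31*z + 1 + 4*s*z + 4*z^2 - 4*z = -s + 4*z^2 + z*(4*s + 27) - 7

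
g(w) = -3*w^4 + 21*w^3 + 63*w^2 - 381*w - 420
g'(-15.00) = 52404.00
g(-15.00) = -203280.00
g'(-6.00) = 3723.00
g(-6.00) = -4290.00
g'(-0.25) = -408.38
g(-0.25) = -321.15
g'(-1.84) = -324.79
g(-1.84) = 329.13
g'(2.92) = 225.32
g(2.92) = -690.62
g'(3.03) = 245.36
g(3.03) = -664.72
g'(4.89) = 338.44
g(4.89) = -36.46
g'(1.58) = -71.98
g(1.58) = -800.57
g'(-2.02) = -279.55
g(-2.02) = 383.65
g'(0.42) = -317.86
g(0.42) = -567.44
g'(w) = -12*w^3 + 63*w^2 + 126*w - 381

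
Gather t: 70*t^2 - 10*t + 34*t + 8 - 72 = 70*t^2 + 24*t - 64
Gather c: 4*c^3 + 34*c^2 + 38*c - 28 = 4*c^3 + 34*c^2 + 38*c - 28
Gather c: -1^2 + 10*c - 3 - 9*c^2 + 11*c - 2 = -9*c^2 + 21*c - 6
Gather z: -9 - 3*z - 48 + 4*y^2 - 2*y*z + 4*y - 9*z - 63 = 4*y^2 + 4*y + z*(-2*y - 12) - 120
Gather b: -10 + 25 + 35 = 50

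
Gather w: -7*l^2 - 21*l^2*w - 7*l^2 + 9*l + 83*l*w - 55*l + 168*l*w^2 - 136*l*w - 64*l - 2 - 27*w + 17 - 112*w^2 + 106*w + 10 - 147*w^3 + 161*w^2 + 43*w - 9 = -14*l^2 - 110*l - 147*w^3 + w^2*(168*l + 49) + w*(-21*l^2 - 53*l + 122) + 16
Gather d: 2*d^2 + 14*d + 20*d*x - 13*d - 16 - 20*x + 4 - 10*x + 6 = 2*d^2 + d*(20*x + 1) - 30*x - 6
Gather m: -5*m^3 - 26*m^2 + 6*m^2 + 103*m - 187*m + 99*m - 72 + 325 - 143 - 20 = -5*m^3 - 20*m^2 + 15*m + 90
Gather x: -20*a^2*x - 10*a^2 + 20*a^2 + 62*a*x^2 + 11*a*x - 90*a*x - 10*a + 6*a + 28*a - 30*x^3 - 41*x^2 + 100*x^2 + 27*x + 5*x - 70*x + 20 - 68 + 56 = 10*a^2 + 24*a - 30*x^3 + x^2*(62*a + 59) + x*(-20*a^2 - 79*a - 38) + 8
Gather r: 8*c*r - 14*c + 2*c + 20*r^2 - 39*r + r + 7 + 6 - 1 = -12*c + 20*r^2 + r*(8*c - 38) + 12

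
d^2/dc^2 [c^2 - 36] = 2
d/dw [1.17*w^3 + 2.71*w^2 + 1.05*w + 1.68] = 3.51*w^2 + 5.42*w + 1.05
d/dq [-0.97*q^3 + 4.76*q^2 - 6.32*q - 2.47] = -2.91*q^2 + 9.52*q - 6.32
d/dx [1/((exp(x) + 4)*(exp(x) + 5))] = (-2*exp(x) - 9)*exp(x)/(exp(4*x) + 18*exp(3*x) + 121*exp(2*x) + 360*exp(x) + 400)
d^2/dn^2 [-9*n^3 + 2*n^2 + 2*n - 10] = 4 - 54*n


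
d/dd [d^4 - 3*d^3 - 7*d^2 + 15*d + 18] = 4*d^3 - 9*d^2 - 14*d + 15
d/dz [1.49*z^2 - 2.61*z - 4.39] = 2.98*z - 2.61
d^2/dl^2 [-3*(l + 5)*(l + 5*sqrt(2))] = -6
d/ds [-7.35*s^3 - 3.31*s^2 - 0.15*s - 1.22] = -22.05*s^2 - 6.62*s - 0.15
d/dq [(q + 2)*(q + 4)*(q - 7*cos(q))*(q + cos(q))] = -(q + 2)*(q + 4)*(q - 7*cos(q))*(sin(q) - 1) + (q + 2)*(q + 4)*(q + cos(q))*(7*sin(q) + 1) + (q + 2)*(q - 7*cos(q))*(q + cos(q)) + (q + 4)*(q - 7*cos(q))*(q + cos(q))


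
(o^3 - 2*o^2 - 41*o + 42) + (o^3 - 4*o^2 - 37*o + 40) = 2*o^3 - 6*o^2 - 78*o + 82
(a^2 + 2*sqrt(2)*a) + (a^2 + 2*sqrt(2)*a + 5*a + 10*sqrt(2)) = 2*a^2 + 5*a + 4*sqrt(2)*a + 10*sqrt(2)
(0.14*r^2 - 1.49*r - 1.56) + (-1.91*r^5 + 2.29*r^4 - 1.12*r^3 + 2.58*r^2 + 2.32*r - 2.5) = -1.91*r^5 + 2.29*r^4 - 1.12*r^3 + 2.72*r^2 + 0.83*r - 4.06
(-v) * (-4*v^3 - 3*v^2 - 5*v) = 4*v^4 + 3*v^3 + 5*v^2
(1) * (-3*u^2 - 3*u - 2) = -3*u^2 - 3*u - 2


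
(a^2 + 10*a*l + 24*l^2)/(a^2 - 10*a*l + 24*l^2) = (a^2 + 10*a*l + 24*l^2)/(a^2 - 10*a*l + 24*l^2)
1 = 1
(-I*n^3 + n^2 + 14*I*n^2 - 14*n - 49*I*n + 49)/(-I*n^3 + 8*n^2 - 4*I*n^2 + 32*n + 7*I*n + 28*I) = (n^2 - 14*n + 49)/(n^2 + n*(4 + 7*I) + 28*I)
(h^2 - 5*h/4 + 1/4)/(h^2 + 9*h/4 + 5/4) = (4*h^2 - 5*h + 1)/(4*h^2 + 9*h + 5)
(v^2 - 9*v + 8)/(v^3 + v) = (v^2 - 9*v + 8)/(v^3 + v)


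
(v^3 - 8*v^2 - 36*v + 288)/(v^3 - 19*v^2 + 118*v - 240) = (v + 6)/(v - 5)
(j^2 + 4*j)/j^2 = (j + 4)/j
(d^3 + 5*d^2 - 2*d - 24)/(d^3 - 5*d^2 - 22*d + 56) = (d + 3)/(d - 7)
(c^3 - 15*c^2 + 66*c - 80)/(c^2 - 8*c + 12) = (c^2 - 13*c + 40)/(c - 6)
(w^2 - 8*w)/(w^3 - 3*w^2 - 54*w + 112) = w/(w^2 + 5*w - 14)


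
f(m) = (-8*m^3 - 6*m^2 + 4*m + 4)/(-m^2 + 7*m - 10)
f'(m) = (2*m - 7)*(-8*m^3 - 6*m^2 + 4*m + 4)/(-m^2 + 7*m - 10)^2 + (-24*m^2 - 12*m + 4)/(-m^2 + 7*m - 10)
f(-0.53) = -0.10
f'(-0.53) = -0.32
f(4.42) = -560.23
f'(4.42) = -1103.41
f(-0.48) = -0.12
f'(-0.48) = -0.38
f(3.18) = -140.26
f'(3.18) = -87.12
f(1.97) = 798.33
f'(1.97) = 28115.27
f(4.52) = -693.84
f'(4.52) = -1617.06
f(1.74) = 58.22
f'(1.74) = 347.44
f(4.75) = -1410.55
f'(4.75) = -5993.98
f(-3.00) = -3.85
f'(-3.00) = 3.15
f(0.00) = -0.40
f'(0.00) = -0.68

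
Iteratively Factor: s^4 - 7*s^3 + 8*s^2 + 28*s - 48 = (s - 2)*(s^3 - 5*s^2 - 2*s + 24) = (s - 4)*(s - 2)*(s^2 - s - 6) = (s - 4)*(s - 3)*(s - 2)*(s + 2)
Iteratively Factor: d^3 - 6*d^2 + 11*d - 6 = (d - 2)*(d^2 - 4*d + 3) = (d - 3)*(d - 2)*(d - 1)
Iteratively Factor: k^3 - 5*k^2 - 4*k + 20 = (k + 2)*(k^2 - 7*k + 10) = (k - 5)*(k + 2)*(k - 2)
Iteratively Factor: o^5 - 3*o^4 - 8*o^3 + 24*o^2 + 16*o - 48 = (o - 3)*(o^4 - 8*o^2 + 16) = (o - 3)*(o + 2)*(o^3 - 2*o^2 - 4*o + 8) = (o - 3)*(o + 2)^2*(o^2 - 4*o + 4) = (o - 3)*(o - 2)*(o + 2)^2*(o - 2)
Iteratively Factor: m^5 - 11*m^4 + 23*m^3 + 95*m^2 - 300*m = (m - 4)*(m^4 - 7*m^3 - 5*m^2 + 75*m) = (m - 5)*(m - 4)*(m^3 - 2*m^2 - 15*m) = (m - 5)^2*(m - 4)*(m^2 + 3*m) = m*(m - 5)^2*(m - 4)*(m + 3)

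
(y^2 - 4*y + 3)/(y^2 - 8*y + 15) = (y - 1)/(y - 5)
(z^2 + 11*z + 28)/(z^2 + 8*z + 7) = (z + 4)/(z + 1)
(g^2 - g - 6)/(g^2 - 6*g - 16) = (g - 3)/(g - 8)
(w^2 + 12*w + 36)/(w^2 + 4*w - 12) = (w + 6)/(w - 2)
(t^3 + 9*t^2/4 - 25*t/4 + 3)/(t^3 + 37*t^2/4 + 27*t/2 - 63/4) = (t^2 + 3*t - 4)/(t^2 + 10*t + 21)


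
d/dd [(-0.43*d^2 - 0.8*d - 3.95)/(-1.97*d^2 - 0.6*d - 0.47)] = (-1.318*d^2 - 15.1588*d - 1.994)/(3.8809*d^4 + 2.364*d^3 + 2.2118*d^2 + 0.564*d + 0.2209)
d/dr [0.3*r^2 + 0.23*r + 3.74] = 0.6*r + 0.23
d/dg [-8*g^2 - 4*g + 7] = -16*g - 4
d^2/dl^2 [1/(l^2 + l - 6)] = 2*(-l^2 - l + (2*l + 1)^2 + 6)/(l^2 + l - 6)^3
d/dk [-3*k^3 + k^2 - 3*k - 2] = -9*k^2 + 2*k - 3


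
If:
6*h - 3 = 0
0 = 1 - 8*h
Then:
No Solution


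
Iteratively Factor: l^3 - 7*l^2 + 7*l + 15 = (l - 3)*(l^2 - 4*l - 5) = (l - 3)*(l + 1)*(l - 5)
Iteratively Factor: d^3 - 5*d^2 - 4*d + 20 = (d + 2)*(d^2 - 7*d + 10) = (d - 5)*(d + 2)*(d - 2)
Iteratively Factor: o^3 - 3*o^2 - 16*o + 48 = (o + 4)*(o^2 - 7*o + 12) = (o - 4)*(o + 4)*(o - 3)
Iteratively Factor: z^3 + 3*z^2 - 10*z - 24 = (z + 4)*(z^2 - z - 6) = (z + 2)*(z + 4)*(z - 3)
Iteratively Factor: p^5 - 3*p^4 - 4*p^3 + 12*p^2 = (p + 2)*(p^4 - 5*p^3 + 6*p^2) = p*(p + 2)*(p^3 - 5*p^2 + 6*p) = p*(p - 2)*(p + 2)*(p^2 - 3*p) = p^2*(p - 2)*(p + 2)*(p - 3)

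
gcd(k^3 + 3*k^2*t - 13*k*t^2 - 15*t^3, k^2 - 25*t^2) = k + 5*t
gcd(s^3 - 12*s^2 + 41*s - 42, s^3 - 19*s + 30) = s^2 - 5*s + 6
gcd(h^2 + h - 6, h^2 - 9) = h + 3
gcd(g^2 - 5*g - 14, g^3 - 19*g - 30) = g + 2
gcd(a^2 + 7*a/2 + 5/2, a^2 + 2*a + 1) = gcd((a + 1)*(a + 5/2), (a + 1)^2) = a + 1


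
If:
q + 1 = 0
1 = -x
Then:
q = -1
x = -1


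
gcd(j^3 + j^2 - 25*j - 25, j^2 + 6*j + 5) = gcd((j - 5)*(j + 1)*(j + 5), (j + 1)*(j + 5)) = j^2 + 6*j + 5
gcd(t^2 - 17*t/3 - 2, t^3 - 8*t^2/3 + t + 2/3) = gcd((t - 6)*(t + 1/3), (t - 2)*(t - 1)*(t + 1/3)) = t + 1/3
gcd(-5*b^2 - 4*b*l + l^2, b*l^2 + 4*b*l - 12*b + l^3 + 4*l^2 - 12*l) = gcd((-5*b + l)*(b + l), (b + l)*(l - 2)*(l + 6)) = b + l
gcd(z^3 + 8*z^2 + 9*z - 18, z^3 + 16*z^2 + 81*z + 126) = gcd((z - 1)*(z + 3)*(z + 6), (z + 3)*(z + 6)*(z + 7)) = z^2 + 9*z + 18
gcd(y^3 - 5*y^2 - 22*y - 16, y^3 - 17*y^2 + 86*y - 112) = y - 8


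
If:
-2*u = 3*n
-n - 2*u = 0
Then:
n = 0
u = 0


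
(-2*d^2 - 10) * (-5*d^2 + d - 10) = 10*d^4 - 2*d^3 + 70*d^2 - 10*d + 100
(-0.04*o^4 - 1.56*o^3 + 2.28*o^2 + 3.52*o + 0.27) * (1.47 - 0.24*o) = 0.0096*o^5 + 0.3156*o^4 - 2.8404*o^3 + 2.5068*o^2 + 5.1096*o + 0.3969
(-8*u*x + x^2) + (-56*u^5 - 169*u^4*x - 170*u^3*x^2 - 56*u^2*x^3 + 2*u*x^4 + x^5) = -56*u^5 - 169*u^4*x - 170*u^3*x^2 - 56*u^2*x^3 + 2*u*x^4 - 8*u*x + x^5 + x^2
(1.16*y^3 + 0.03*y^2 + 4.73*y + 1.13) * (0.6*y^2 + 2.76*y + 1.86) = 0.696*y^5 + 3.2196*y^4 + 5.0784*y^3 + 13.7886*y^2 + 11.9166*y + 2.1018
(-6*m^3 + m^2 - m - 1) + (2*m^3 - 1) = -4*m^3 + m^2 - m - 2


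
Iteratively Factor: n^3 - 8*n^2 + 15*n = (n - 3)*(n^2 - 5*n) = (n - 5)*(n - 3)*(n)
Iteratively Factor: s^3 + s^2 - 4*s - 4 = (s + 1)*(s^2 - 4) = (s - 2)*(s + 1)*(s + 2)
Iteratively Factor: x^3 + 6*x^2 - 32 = (x - 2)*(x^2 + 8*x + 16) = (x - 2)*(x + 4)*(x + 4)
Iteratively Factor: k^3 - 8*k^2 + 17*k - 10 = (k - 2)*(k^2 - 6*k + 5) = (k - 2)*(k - 1)*(k - 5)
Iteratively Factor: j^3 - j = (j + 1)*(j^2 - j) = j*(j + 1)*(j - 1)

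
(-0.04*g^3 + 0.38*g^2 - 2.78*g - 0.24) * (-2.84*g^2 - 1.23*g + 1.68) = 0.1136*g^5 - 1.03*g^4 + 7.3606*g^3 + 4.7394*g^2 - 4.3752*g - 0.4032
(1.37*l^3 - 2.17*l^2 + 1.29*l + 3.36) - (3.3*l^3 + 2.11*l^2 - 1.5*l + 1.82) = -1.93*l^3 - 4.28*l^2 + 2.79*l + 1.54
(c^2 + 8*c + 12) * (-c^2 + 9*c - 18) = -c^4 + c^3 + 42*c^2 - 36*c - 216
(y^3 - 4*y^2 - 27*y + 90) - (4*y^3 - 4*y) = -3*y^3 - 4*y^2 - 23*y + 90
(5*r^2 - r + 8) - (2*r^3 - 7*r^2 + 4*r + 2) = -2*r^3 + 12*r^2 - 5*r + 6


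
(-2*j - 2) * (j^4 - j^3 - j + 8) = -2*j^5 + 2*j^3 + 2*j^2 - 14*j - 16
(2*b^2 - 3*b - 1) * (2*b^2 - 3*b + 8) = 4*b^4 - 12*b^3 + 23*b^2 - 21*b - 8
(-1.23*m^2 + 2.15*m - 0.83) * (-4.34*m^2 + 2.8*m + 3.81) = 5.3382*m^4 - 12.775*m^3 + 4.9359*m^2 + 5.8675*m - 3.1623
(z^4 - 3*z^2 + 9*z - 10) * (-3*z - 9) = -3*z^5 - 9*z^4 + 9*z^3 - 51*z + 90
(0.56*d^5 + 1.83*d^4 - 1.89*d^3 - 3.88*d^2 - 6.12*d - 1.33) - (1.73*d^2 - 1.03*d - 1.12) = 0.56*d^5 + 1.83*d^4 - 1.89*d^3 - 5.61*d^2 - 5.09*d - 0.21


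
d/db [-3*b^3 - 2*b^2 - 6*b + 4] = -9*b^2 - 4*b - 6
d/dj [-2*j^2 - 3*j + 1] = -4*j - 3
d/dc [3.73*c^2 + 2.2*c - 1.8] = 7.46*c + 2.2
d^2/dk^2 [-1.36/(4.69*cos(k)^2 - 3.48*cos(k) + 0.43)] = (119.658784*(1 - cos(k)^2)^2 - 66.590496*cos(k)^3 + 65.328688*cos(k)^2 + 135.216096*cos(k) - 147.113648)/(4.69*cos(k)^2 - 3.48*cos(k) + 0.43)^3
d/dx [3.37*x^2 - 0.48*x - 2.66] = 6.74*x - 0.48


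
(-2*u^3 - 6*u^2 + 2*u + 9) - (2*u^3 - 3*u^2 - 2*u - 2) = -4*u^3 - 3*u^2 + 4*u + 11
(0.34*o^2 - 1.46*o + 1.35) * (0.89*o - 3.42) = 0.3026*o^3 - 2.4622*o^2 + 6.1947*o - 4.617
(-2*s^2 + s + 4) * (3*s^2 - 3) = -6*s^4 + 3*s^3 + 18*s^2 - 3*s - 12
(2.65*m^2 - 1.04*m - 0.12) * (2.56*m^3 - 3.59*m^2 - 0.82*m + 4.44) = 6.784*m^5 - 12.1759*m^4 + 1.2534*m^3 + 13.0496*m^2 - 4.5192*m - 0.5328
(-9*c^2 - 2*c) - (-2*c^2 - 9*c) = -7*c^2 + 7*c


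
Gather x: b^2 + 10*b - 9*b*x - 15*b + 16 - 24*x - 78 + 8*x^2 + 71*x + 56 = b^2 - 5*b + 8*x^2 + x*(47 - 9*b) - 6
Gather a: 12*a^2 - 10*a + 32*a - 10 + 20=12*a^2 + 22*a + 10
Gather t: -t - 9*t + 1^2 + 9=10 - 10*t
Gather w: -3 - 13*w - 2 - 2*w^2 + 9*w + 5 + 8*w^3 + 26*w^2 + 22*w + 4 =8*w^3 + 24*w^2 + 18*w + 4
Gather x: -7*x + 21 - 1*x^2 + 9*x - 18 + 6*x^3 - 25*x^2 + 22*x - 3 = 6*x^3 - 26*x^2 + 24*x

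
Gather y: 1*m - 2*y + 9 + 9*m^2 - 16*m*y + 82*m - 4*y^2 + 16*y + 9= 9*m^2 + 83*m - 4*y^2 + y*(14 - 16*m) + 18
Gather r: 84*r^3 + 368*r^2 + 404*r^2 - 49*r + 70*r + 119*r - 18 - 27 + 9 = 84*r^3 + 772*r^2 + 140*r - 36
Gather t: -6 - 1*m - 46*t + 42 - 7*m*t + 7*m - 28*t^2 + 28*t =6*m - 28*t^2 + t*(-7*m - 18) + 36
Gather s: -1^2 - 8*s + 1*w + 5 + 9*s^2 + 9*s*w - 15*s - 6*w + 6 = 9*s^2 + s*(9*w - 23) - 5*w + 10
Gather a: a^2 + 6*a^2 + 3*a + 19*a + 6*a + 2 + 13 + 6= 7*a^2 + 28*a + 21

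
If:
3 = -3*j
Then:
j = -1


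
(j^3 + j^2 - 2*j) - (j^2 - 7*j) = j^3 + 5*j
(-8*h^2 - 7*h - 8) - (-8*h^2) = -7*h - 8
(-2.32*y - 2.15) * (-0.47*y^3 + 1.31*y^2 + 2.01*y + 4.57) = 1.0904*y^4 - 2.0287*y^3 - 7.4797*y^2 - 14.9239*y - 9.8255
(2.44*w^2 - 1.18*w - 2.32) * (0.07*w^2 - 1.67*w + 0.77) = 0.1708*w^4 - 4.1574*w^3 + 3.687*w^2 + 2.9658*w - 1.7864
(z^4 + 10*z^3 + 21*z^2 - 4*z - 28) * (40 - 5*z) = -5*z^5 - 10*z^4 + 295*z^3 + 860*z^2 - 20*z - 1120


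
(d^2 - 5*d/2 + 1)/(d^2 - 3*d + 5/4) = 2*(d - 2)/(2*d - 5)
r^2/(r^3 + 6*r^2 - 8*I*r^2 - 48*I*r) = r/(r^2 + r*(6 - 8*I) - 48*I)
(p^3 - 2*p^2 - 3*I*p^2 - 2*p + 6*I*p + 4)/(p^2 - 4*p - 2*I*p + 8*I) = (p^2 - p*(2 + I) + 2*I)/(p - 4)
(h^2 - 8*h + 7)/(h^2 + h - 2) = (h - 7)/(h + 2)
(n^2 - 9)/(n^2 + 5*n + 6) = (n - 3)/(n + 2)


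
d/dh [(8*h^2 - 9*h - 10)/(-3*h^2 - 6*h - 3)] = (-25*h - 11)/(3*(h^3 + 3*h^2 + 3*h + 1))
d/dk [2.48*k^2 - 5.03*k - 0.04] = 4.96*k - 5.03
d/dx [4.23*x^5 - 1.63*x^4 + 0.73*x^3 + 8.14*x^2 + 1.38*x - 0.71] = 21.15*x^4 - 6.52*x^3 + 2.19*x^2 + 16.28*x + 1.38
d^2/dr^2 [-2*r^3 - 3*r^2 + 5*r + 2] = -12*r - 6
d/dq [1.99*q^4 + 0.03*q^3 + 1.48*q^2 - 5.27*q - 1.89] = 7.96*q^3 + 0.09*q^2 + 2.96*q - 5.27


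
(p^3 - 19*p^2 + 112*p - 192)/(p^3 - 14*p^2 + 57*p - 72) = (p - 8)/(p - 3)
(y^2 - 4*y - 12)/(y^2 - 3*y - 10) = (y - 6)/(y - 5)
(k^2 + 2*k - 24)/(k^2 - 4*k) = (k + 6)/k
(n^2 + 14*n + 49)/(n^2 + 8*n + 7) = (n + 7)/(n + 1)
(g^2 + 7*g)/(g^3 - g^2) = (g + 7)/(g*(g - 1))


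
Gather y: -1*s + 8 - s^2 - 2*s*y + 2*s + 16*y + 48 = -s^2 + s + y*(16 - 2*s) + 56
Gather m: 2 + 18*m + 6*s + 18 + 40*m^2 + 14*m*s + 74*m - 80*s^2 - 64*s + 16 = 40*m^2 + m*(14*s + 92) - 80*s^2 - 58*s + 36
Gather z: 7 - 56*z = 7 - 56*z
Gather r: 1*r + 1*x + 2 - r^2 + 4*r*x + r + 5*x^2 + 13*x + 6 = -r^2 + r*(4*x + 2) + 5*x^2 + 14*x + 8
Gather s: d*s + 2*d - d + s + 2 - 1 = d + s*(d + 1) + 1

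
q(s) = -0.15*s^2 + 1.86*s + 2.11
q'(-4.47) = 3.20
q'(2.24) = 1.19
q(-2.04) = -2.31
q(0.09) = 2.28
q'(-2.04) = 2.47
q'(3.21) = 0.90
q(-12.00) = -41.81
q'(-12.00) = 5.46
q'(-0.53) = 2.02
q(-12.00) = -41.81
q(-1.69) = -1.46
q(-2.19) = -2.68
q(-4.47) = -9.20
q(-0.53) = 1.08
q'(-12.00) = 5.46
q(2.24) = 5.52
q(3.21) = 6.53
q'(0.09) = 1.83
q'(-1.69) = 2.37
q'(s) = 1.86 - 0.3*s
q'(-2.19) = 2.52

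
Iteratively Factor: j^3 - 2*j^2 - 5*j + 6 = (j - 1)*(j^2 - j - 6) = (j - 3)*(j - 1)*(j + 2)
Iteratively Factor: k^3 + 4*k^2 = (k)*(k^2 + 4*k) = k*(k + 4)*(k)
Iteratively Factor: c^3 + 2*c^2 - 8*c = (c - 2)*(c^2 + 4*c) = c*(c - 2)*(c + 4)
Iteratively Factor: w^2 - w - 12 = (w - 4)*(w + 3)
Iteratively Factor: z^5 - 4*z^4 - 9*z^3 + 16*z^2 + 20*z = (z + 2)*(z^4 - 6*z^3 + 3*z^2 + 10*z) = (z - 2)*(z + 2)*(z^3 - 4*z^2 - 5*z) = (z - 5)*(z - 2)*(z + 2)*(z^2 + z) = z*(z - 5)*(z - 2)*(z + 2)*(z + 1)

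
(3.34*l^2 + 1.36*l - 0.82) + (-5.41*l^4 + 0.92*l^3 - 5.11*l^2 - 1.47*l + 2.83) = -5.41*l^4 + 0.92*l^3 - 1.77*l^2 - 0.11*l + 2.01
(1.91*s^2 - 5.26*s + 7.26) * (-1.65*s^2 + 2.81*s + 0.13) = -3.1515*s^4 + 14.0461*s^3 - 26.5113*s^2 + 19.7168*s + 0.9438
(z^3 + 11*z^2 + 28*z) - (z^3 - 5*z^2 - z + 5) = 16*z^2 + 29*z - 5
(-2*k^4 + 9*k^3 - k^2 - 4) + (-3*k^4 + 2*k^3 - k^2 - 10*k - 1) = -5*k^4 + 11*k^3 - 2*k^2 - 10*k - 5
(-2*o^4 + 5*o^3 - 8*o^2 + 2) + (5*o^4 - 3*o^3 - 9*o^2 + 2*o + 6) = 3*o^4 + 2*o^3 - 17*o^2 + 2*o + 8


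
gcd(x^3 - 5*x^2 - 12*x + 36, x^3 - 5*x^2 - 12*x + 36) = x^3 - 5*x^2 - 12*x + 36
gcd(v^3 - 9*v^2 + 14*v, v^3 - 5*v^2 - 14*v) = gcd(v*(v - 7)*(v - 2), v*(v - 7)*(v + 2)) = v^2 - 7*v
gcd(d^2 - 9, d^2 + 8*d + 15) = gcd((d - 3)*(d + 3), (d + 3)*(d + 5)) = d + 3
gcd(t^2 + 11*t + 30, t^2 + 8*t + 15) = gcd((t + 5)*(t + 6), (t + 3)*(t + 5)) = t + 5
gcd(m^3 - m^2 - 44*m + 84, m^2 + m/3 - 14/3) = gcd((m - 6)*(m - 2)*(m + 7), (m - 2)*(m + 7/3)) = m - 2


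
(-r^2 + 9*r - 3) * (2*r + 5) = -2*r^3 + 13*r^2 + 39*r - 15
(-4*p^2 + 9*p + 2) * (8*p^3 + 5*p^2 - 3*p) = -32*p^5 + 52*p^4 + 73*p^3 - 17*p^2 - 6*p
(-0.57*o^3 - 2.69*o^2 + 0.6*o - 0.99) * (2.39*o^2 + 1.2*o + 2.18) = -1.3623*o^5 - 7.1131*o^4 - 3.0366*o^3 - 7.5103*o^2 + 0.12*o - 2.1582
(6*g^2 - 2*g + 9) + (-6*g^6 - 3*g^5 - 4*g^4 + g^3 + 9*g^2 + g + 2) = -6*g^6 - 3*g^5 - 4*g^4 + g^3 + 15*g^2 - g + 11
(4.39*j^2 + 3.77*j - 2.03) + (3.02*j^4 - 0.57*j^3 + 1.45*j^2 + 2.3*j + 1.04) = 3.02*j^4 - 0.57*j^3 + 5.84*j^2 + 6.07*j - 0.99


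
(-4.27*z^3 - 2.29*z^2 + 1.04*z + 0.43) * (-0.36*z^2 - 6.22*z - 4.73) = 1.5372*z^5 + 27.3838*z^4 + 34.0665*z^3 + 4.2081*z^2 - 7.5938*z - 2.0339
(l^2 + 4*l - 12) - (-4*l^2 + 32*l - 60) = 5*l^2 - 28*l + 48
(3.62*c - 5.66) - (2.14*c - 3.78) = 1.48*c - 1.88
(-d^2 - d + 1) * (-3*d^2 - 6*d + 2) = 3*d^4 + 9*d^3 + d^2 - 8*d + 2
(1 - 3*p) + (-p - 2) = -4*p - 1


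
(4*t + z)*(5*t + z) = 20*t^2 + 9*t*z + z^2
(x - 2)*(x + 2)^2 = x^3 + 2*x^2 - 4*x - 8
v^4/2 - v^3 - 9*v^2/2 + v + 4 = (v/2 + 1/2)*(v - 4)*(v - 1)*(v + 2)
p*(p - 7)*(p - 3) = p^3 - 10*p^2 + 21*p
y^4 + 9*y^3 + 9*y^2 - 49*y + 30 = (y - 1)^2*(y + 5)*(y + 6)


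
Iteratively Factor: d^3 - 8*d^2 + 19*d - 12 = (d - 3)*(d^2 - 5*d + 4) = (d - 4)*(d - 3)*(d - 1)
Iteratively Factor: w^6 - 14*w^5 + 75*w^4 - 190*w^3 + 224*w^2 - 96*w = (w - 2)*(w^5 - 12*w^4 + 51*w^3 - 88*w^2 + 48*w) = (w - 4)*(w - 2)*(w^4 - 8*w^3 + 19*w^2 - 12*w) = (w - 4)*(w - 2)*(w - 1)*(w^3 - 7*w^2 + 12*w) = (w - 4)^2*(w - 2)*(w - 1)*(w^2 - 3*w) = w*(w - 4)^2*(w - 2)*(w - 1)*(w - 3)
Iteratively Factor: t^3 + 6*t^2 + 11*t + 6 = (t + 2)*(t^2 + 4*t + 3) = (t + 1)*(t + 2)*(t + 3)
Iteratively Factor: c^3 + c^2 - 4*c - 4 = (c + 2)*(c^2 - c - 2) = (c - 2)*(c + 2)*(c + 1)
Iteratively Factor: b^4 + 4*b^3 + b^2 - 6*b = (b + 2)*(b^3 + 2*b^2 - 3*b) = (b + 2)*(b + 3)*(b^2 - b) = b*(b + 2)*(b + 3)*(b - 1)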